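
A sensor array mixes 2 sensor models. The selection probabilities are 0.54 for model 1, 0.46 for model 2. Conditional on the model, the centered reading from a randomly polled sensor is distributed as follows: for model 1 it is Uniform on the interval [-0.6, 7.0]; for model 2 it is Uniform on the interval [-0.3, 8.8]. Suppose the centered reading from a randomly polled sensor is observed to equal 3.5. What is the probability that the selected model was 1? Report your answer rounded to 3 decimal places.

Likelihoods f(3.5 | ·): 1: 0.131579; 2: 0.10989.
Posterior ∝ prior × likelihood. Numerator for 1: 0.54·0.131579 = 0.0710526.
Normalizing constant: 0.54·0.131579 + 0.46·0.10989 = 0.121602.
P(1 | observation) = 0.0710526 / 0.121602 = 0.584304.

0.584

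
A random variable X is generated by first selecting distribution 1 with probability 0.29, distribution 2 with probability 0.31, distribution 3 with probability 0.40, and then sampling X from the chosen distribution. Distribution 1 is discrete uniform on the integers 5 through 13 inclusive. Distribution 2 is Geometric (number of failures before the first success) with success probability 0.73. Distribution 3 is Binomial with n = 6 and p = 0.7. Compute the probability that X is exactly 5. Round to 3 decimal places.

0.154

Conditional on each component, P(X = 5): 1: 0.111111; 2: 0.00104747; 3: 0.302526.
By total probability, P(X = 5) = 0.29·0.111111 + 0.31·0.00104747 + 0.4·0.302526 = 0.153557.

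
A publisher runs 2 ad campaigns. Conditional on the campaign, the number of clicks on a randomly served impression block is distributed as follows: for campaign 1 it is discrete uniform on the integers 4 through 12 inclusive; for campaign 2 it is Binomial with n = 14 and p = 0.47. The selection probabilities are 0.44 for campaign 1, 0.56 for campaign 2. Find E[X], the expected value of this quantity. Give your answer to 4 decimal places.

Component means — 1: 8; 2: 6.58.
E[X] = 0.44·8 + 0.56·6.58 = 7.2048.

7.2048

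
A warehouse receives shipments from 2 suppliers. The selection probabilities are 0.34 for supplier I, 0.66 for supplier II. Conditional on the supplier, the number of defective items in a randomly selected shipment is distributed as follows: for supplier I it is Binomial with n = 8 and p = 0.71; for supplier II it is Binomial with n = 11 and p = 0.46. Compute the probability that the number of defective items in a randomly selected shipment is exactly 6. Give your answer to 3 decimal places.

Conditional on each supplier, P(X = 6): I: 0.301651; II: 0.200982.
By total probability, P(X = 6) = 0.34·0.301651 + 0.66·0.200982 = 0.235209.

0.235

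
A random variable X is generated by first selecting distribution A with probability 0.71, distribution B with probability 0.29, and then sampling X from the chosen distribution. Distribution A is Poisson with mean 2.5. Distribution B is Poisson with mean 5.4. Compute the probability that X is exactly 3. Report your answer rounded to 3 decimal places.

Conditional on each component, P(X = 3): A: 0.213763; B: 0.118533.
By total probability, P(X = 3) = 0.71·0.213763 + 0.29·0.118533 = 0.186146.

0.186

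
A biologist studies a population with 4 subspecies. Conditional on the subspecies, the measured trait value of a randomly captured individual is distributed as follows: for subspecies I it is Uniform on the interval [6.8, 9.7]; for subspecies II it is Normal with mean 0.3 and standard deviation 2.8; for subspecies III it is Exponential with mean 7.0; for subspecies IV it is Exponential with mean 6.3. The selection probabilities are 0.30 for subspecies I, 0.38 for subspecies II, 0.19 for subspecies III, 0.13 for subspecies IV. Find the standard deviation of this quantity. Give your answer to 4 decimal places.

5.4894

Per component, I: μ=8.25, E[X²]=68.7633; II: μ=0.3, E[X²]=7.93; III: μ=7, E[X²]=98; IV: μ=6.3, E[X²]=79.38.
E[X] = 0.3·8.25 + 0.38·0.3 + 0.19·7 + 0.13·6.3 = 4.738.
E[X²] = 0.3·68.7633 + 0.38·7.93 + 0.19·98 + 0.13·79.38 = 52.5818.
Var(X) = E[X²] − (E[X])² = 52.5818 − 22.4486 = 30.1332.
SD(X) = √30.1332 = 5.48937.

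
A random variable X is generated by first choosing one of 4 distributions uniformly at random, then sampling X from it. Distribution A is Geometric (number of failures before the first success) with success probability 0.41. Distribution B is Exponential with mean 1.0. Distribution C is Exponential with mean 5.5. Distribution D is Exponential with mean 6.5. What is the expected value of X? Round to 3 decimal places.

Component means — A: 1.43902; B: 1; C: 5.5; D: 6.5.
E[X] = 0.25·1.43902 + 0.25·1 + 0.25·5.5 + 0.25·6.5 = 3.60976.

3.610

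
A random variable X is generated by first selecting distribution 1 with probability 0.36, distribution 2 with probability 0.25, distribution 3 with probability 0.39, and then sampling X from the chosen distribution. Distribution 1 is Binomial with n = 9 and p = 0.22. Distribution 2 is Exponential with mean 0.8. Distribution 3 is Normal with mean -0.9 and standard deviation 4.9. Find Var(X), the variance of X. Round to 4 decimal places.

11.6515

Per component, 1: μ=1.98, E[X²]=5.4648; 2: μ=0.8, E[X²]=1.28; 3: μ=-0.9, E[X²]=24.82.
E[X] = 0.36·1.98 + 0.25·0.8 + 0.39·-0.9 = 0.5618.
E[X²] = 0.36·5.4648 + 0.25·1.28 + 0.39·24.82 = 11.9671.
Var(X) = E[X²] − (E[X])² = 11.9671 − 0.315619 = 11.6515.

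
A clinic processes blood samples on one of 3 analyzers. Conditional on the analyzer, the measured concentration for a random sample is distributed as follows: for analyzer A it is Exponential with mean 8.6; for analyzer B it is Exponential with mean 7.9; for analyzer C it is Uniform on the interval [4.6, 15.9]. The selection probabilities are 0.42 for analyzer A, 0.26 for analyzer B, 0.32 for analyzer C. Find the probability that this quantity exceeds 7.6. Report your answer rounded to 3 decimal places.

Conditional on each analyzer, P(X > 7.6): A: 0.413242; B: 0.382118; C: 0.734513.
By total probability, P(X > 7.6) = 0.42·0.413242 + 0.26·0.382118 + 0.32·0.734513 = 0.507957.

0.508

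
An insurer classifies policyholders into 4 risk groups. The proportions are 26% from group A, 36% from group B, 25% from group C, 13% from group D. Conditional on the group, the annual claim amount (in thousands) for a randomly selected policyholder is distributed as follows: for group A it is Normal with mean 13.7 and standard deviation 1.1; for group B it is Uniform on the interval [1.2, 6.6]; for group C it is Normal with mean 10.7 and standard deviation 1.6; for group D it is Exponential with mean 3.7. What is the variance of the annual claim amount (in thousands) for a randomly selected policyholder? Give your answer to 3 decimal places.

22.319

Per component, A: μ=13.7, E[X²]=188.9; B: μ=3.9, E[X²]=17.64; C: μ=10.7, E[X²]=117.05; D: μ=3.7, E[X²]=27.38.
E[X] = 0.26·13.7 + 0.36·3.9 + 0.25·10.7 + 0.13·3.7 = 8.122.
E[X²] = 0.26·188.9 + 0.36·17.64 + 0.25·117.05 + 0.13·27.38 = 88.2863.
Var(X) = E[X²] − (E[X])² = 88.2863 − 65.9669 = 22.3194.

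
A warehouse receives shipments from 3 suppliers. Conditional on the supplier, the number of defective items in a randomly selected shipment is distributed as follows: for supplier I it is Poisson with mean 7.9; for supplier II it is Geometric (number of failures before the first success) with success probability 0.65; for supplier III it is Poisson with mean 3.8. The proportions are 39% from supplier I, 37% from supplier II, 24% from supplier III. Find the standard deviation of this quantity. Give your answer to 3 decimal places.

Per component, I: μ=7.9, E[X²]=70.31; II: μ=0.538462, E[X²]=1.11834; III: μ=3.8, E[X²]=18.24.
E[X] = 0.39·7.9 + 0.37·0.538462 + 0.24·3.8 = 4.19223.
E[X²] = 0.39·70.31 + 0.37·1.11834 + 0.24·18.24 = 32.2123.
Var(X) = E[X²] − (E[X])² = 32.2123 − 17.5748 = 14.6375.
SD(X) = √14.6375 = 3.8259.

3.826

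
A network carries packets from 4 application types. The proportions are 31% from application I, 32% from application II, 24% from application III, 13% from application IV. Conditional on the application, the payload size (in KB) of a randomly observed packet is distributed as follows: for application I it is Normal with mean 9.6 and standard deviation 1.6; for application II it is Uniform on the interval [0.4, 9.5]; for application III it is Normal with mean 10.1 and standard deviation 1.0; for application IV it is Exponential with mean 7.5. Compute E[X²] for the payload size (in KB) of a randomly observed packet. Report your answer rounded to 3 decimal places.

78.760

For each component E[X²] = Var + (mean)², giving I: 94.72; II: 31.4033; III: 103.01; IV: 112.5.
Overall E[X²] = 0.31·94.72 + 0.32·31.4033 + 0.24·103.01 + 0.13·112.5 = 78.7597.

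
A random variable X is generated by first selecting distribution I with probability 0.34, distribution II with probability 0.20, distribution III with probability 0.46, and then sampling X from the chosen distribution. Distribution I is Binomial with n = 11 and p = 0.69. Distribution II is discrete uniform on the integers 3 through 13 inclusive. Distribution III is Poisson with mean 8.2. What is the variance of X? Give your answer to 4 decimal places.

Per component, I: μ=7.59, E[X²]=59.961; II: μ=8, E[X²]=74; III: μ=8.2, E[X²]=75.44.
E[X] = 0.34·7.59 + 0.2·8 + 0.46·8.2 = 7.9526.
E[X²] = 0.34·59.961 + 0.2·74 + 0.46·75.44 = 69.8891.
Var(X) = E[X²] − (E[X])² = 69.8891 − 63.2438 = 6.64529.

6.6453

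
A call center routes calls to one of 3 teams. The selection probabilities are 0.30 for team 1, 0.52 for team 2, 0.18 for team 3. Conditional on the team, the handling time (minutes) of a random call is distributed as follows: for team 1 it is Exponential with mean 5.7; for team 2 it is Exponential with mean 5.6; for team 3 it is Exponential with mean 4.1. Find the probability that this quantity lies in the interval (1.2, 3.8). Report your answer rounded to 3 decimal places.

0.308

Conditional on each team, P(1.2 < X < 3.8): 1: 0.296741; 2: 0.299776; 3: 0.350452.
By total probability, P(1.2 < X < 3.8) = 0.3·0.296741 + 0.52·0.299776 + 0.18·0.350452 = 0.307987.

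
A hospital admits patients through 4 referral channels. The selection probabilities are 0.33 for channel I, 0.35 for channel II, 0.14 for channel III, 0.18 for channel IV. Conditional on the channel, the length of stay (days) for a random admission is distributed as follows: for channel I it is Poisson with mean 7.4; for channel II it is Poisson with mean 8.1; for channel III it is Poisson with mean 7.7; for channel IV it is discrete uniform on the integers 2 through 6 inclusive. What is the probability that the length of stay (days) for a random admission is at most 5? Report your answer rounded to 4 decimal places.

Conditional on each channel, P(X ≤ 5): I: 0.252557; II: 0.182246; III: 0.220287; IV: 0.8.
By total probability, P(X ≤ 5) = 0.33·0.252557 + 0.35·0.182246 + 0.14·0.220287 + 0.18·0.8 = 0.32197.

0.3220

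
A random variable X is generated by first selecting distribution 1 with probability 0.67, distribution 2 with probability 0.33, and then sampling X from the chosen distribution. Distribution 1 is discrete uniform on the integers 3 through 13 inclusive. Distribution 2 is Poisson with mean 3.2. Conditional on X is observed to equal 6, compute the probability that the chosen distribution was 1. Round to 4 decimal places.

Likelihoods P(X=6 | ·): 1: 0.0909091; 2: 0.060789.
Posterior ∝ prior × likelihood. Numerator for 1: 0.67·0.0909091 = 0.0609091.
Normalizing constant: 0.67·0.0909091 + 0.33·0.060789 = 0.0809695.
P(1 | observation) = 0.0609091 / 0.0809695 = 0.752248.

0.7522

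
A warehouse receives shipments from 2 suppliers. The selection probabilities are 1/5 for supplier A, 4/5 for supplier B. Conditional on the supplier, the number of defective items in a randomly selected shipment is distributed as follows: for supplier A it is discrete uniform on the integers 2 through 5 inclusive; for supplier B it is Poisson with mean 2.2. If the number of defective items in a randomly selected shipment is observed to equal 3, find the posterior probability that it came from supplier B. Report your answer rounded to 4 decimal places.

0.7588

Likelihoods P(X=3 | ·): A: 0.25; B: 0.196639.
Posterior ∝ prior × likelihood. Numerator for B: 0.8·0.196639 = 0.157311.
Normalizing constant: 0.2·0.25 + 0.8·0.196639 = 0.207311.
P(B | observation) = 0.157311 / 0.207311 = 0.758816.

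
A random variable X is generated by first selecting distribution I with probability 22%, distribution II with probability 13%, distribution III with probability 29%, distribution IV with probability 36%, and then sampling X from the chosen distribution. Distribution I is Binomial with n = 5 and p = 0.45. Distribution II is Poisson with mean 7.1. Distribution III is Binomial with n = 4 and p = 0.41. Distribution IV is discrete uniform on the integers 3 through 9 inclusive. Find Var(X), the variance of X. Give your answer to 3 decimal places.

7.891

Per component, I: μ=2.25, E[X²]=6.3; II: μ=7.1, E[X²]=57.51; III: μ=1.64, E[X²]=3.6572; IV: μ=6, E[X²]=40.
E[X] = 0.22·2.25 + 0.13·7.1 + 0.29·1.64 + 0.36·6 = 4.0536.
E[X²] = 0.22·6.3 + 0.13·57.51 + 0.29·3.6572 + 0.36·40 = 24.3229.
Var(X) = E[X²] − (E[X])² = 24.3229 − 16.4317 = 7.89122.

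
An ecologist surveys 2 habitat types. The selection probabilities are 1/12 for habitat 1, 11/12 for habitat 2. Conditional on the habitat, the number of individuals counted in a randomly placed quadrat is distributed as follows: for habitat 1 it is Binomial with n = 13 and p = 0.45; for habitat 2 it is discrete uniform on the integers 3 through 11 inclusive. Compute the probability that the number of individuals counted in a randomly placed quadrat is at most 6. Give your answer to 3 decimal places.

0.461

Conditional on each habitat, P(X ≤ 6): 1: 0.643742; 2: 0.444444.
By total probability, P(X ≤ 6) = 0.0833333·0.643742 + 0.916667·0.444444 = 0.461053.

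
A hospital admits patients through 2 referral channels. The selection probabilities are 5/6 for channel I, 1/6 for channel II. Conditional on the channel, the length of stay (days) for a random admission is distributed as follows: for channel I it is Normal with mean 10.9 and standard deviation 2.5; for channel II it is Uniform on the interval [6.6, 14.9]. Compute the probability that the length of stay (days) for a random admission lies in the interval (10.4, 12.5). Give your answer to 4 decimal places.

0.3073

Conditional on each channel, P(10.4 < X < 12.5): I: 0.318173; II: 0.253012.
By total probability, P(10.4 < X < 12.5) = 0.833333·0.318173 + 0.166667·0.253012 = 0.307313.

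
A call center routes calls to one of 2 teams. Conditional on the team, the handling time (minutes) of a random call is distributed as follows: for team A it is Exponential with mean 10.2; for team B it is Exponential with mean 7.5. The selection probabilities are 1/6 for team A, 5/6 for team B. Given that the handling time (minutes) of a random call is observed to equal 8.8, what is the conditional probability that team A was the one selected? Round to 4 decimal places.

0.1671

Likelihoods f(8.8 | ·): A: 0.0413728; B: 0.0412445.
Posterior ∝ prior × likelihood. Numerator for A: 0.166667·0.0413728 = 0.00689546.
Normalizing constant: 0.166667·0.0413728 + 0.833333·0.0412445 = 0.0412659.
P(A | observation) = 0.00689546 / 0.0412659 = 0.167098.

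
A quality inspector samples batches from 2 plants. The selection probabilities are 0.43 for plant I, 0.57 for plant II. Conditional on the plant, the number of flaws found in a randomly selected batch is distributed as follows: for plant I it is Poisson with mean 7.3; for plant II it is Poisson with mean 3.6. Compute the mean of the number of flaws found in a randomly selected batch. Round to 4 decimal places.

5.1910

Component means — I: 7.3; II: 3.6.
E[X] = 0.43·7.3 + 0.57·3.6 = 5.191.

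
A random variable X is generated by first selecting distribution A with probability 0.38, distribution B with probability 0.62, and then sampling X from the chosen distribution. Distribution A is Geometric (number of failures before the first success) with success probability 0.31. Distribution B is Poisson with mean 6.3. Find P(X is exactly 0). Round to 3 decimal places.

0.119

Conditional on each component, P(X = 0): A: 0.31; B: 0.0018363.
By total probability, P(X = 0) = 0.38·0.31 + 0.62·0.0018363 = 0.118939.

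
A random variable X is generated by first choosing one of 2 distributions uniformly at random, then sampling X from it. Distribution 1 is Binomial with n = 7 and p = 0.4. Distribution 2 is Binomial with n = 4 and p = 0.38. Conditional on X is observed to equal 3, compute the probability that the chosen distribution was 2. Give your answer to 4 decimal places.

0.3192

Likelihoods P(X=3 | ·): 1: 0.290304; 2: 0.136083.
Posterior ∝ prior × likelihood. Numerator for 2: 0.5·0.136083 = 0.0680413.
Normalizing constant: 0.5·0.290304 + 0.5·0.136083 = 0.213193.
P(2 | observation) = 0.0680413 / 0.213193 = 0.319153.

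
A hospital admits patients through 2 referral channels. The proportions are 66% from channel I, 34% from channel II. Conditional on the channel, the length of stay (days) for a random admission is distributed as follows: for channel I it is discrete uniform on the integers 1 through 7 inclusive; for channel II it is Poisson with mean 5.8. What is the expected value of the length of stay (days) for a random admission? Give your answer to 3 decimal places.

4.612

Component means — I: 4; II: 5.8.
E[X] = 0.66·4 + 0.34·5.8 = 4.612.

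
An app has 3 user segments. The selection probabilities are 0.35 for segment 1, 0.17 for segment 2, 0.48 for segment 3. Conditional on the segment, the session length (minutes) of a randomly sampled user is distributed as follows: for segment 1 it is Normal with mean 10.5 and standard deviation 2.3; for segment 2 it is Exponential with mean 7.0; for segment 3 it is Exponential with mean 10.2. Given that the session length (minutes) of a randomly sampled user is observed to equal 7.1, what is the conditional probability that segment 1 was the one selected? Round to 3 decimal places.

0.387

Likelihoods f(7.1 | ·): 1: 0.0581648; 2: 0.0518088; 3: 0.0488761.
Posterior ∝ prior × likelihood. Numerator for 1: 0.35·0.0581648 = 0.0203577.
Normalizing constant: 0.35·0.0581648 + 0.17·0.0518088 + 0.48·0.0488761 = 0.0526257.
P(1 | observation) = 0.0203577 / 0.0526257 = 0.386839.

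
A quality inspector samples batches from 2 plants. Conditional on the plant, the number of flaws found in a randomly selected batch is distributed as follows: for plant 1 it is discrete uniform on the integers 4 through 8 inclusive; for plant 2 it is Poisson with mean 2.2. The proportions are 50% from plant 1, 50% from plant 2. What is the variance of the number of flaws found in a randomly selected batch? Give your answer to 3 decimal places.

Per component, 1: μ=6, E[X²]=38; 2: μ=2.2, E[X²]=7.04.
E[X] = 0.5·6 + 0.5·2.2 = 4.1.
E[X²] = 0.5·38 + 0.5·7.04 = 22.52.
Var(X) = E[X²] − (E[X])² = 22.52 − 16.81 = 5.71.

5.710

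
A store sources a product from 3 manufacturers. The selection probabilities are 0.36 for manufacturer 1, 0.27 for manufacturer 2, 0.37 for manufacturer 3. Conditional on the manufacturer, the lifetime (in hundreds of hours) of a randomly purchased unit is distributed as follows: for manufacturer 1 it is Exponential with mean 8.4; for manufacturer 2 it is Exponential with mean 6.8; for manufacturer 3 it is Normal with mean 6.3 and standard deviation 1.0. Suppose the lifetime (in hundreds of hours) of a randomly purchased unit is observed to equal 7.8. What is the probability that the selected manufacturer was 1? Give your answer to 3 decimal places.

Likelihoods f(7.8 | ·): 1: 0.0470378; 2: 0.0467014; 3: 0.129518.
Posterior ∝ prior × likelihood. Numerator for 1: 0.36·0.0470378 = 0.0169336.
Normalizing constant: 0.36·0.0470378 + 0.27·0.0467014 + 0.37·0.129518 = 0.0774645.
P(1 | observation) = 0.0169336 / 0.0774645 = 0.218598.

0.219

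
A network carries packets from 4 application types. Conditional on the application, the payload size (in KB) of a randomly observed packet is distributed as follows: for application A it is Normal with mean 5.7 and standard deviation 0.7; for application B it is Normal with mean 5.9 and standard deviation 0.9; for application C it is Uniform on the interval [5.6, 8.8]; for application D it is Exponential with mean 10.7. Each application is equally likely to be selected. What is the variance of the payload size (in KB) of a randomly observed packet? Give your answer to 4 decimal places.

Per component, A: μ=5.7, E[X²]=32.98; B: μ=5.9, E[X²]=35.62; C: μ=7.2, E[X²]=52.6933; D: μ=10.7, E[X²]=228.98.
E[X] = 0.25·5.7 + 0.25·5.9 + 0.25·7.2 + 0.25·10.7 = 7.375.
E[X²] = 0.25·32.98 + 0.25·35.62 + 0.25·52.6933 + 0.25·228.98 = 87.5683.
Var(X) = E[X²] − (E[X])² = 87.5683 − 54.3906 = 33.1777.

33.1777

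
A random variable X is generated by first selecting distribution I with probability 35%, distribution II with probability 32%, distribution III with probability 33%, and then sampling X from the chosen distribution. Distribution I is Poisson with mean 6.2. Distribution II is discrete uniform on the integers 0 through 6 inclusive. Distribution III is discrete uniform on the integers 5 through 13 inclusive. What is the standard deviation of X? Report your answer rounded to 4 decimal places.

3.3918

Per component, I: μ=6.2, E[X²]=44.64; II: μ=3, E[X²]=13; III: μ=9, E[X²]=87.6667.
E[X] = 0.35·6.2 + 0.32·3 + 0.33·9 = 6.1.
E[X²] = 0.35·44.64 + 0.32·13 + 0.33·87.6667 = 48.714.
Var(X) = E[X²] − (E[X])² = 48.714 − 37.21 = 11.504.
SD(X) = √11.504 = 3.39175.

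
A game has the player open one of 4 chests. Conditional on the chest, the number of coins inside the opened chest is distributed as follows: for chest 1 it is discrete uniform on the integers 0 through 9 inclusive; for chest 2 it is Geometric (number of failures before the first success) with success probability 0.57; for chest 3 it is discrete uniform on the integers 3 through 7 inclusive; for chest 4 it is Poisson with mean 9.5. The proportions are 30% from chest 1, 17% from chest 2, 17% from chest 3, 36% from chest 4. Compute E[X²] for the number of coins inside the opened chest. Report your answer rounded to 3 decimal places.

For each component E[X²] = Var + (mean)², giving 1: 28.5; 2: 1.89258; 3: 27; 4: 99.75.
Overall E[X²] = 0.3·28.5 + 0.17·1.89258 + 0.17·27 + 0.36·99.75 = 49.3717.

49.372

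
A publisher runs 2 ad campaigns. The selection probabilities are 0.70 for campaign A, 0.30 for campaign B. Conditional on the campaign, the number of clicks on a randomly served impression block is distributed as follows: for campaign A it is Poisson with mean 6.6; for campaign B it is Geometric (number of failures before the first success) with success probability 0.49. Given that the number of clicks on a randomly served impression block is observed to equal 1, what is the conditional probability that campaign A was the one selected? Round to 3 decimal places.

0.077

Likelihoods P(X=1 | ·): A: 0.00897843; B: 0.2499.
Posterior ∝ prior × likelihood. Numerator for A: 0.7·0.00897843 = 0.0062849.
Normalizing constant: 0.7·0.00897843 + 0.3·0.2499 = 0.0812549.
P(A | observation) = 0.0062849 / 0.0812549 = 0.077348.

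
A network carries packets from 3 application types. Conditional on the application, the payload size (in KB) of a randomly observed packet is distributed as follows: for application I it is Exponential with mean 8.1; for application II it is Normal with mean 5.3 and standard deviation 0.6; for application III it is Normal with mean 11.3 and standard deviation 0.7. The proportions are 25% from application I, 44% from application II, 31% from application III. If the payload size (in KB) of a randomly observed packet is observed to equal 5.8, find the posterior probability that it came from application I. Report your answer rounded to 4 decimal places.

Likelihoods f(5.8 | ·): I: 0.0603307; II: 0.469853; III: 2.24024e-14.
Posterior ∝ prior × likelihood. Numerator for I: 0.25·0.0603307 = 0.0150827.
Normalizing constant: 0.25·0.0603307 + 0.44·0.469853 + 0.31·2.24024e-14 = 0.221818.
P(I | observation) = 0.0150827 / 0.221818 = 0.0679958.

0.0680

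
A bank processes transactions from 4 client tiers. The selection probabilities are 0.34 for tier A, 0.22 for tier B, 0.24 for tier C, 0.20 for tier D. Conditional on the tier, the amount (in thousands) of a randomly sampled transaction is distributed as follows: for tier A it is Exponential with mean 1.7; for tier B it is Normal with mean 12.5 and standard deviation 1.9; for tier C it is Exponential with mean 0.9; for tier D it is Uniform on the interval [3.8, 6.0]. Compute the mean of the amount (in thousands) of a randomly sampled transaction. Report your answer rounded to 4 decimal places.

4.5240

Component means — A: 1.7; B: 12.5; C: 0.9; D: 4.9.
E[X] = 0.34·1.7 + 0.22·12.5 + 0.24·0.9 + 0.2·4.9 = 4.524.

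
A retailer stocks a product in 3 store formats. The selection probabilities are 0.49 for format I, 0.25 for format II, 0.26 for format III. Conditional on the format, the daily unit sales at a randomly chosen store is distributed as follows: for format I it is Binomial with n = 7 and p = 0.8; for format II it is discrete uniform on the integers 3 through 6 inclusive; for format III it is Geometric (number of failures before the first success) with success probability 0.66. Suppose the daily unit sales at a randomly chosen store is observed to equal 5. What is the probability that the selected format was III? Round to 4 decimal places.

0.0039

Likelihoods P(X=5 | ·): I: 0.275251; II: 0.25; III: 0.00299874.
Posterior ∝ prior × likelihood. Numerator for III: 0.26·0.00299874 = 0.000779672.
Normalizing constant: 0.49·0.275251 + 0.25·0.25 + 0.26·0.00299874 = 0.198153.
P(III | observation) = 0.000779672 / 0.198153 = 0.0039347.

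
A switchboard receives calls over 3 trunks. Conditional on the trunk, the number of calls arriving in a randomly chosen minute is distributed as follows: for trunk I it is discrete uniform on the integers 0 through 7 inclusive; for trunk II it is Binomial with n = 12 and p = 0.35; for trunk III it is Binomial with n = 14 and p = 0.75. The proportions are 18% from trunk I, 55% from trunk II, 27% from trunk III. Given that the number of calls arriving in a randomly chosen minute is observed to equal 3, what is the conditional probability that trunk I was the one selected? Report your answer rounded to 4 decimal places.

0.1731

Likelihoods P(X=3 | ·): I: 0.125; II: 0.195365; III: 3.66122e-05.
Posterior ∝ prior × likelihood. Numerator for I: 0.18·0.125 = 0.0225.
Normalizing constant: 0.18·0.125 + 0.55·0.195365 + 0.27·3.66122e-05 = 0.129961.
P(I | observation) = 0.0225 / 0.129961 = 0.173129.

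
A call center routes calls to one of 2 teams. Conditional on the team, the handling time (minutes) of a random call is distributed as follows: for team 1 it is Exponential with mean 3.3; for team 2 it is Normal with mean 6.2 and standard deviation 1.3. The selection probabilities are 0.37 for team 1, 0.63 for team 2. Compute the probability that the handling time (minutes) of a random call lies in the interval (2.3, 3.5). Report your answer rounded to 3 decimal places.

0.067

Conditional on each team, P(2.3 < X < 3.5): 1: 0.151846; 2: 0.0175544.
By total probability, P(2.3 < X < 3.5) = 0.37·0.151846 + 0.63·0.0175544 = 0.0672425.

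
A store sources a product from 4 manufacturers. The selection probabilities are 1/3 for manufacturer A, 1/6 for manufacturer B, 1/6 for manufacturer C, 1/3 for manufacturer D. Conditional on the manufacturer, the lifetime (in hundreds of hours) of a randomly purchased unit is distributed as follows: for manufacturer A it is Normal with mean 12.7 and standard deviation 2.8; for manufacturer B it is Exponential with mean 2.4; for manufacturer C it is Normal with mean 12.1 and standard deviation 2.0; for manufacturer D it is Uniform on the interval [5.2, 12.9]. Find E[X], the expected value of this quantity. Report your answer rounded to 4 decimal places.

9.6667

Component means — A: 12.7; B: 2.4; C: 12.1; D: 9.05.
E[X] = 0.333333·12.7 + 0.166667·2.4 + 0.166667·12.1 + 0.333333·9.05 = 9.66667.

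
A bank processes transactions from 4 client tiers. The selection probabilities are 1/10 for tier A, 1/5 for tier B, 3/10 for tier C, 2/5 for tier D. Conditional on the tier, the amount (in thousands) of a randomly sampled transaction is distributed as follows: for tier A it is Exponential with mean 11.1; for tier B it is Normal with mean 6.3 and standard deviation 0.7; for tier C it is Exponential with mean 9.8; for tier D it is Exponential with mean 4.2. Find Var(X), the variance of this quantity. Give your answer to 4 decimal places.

55.5539

Per component, A: μ=11.1, E[X²]=246.42; B: μ=6.3, E[X²]=40.18; C: μ=9.8, E[X²]=192.08; D: μ=4.2, E[X²]=35.28.
E[X] = 0.1·11.1 + 0.2·6.3 + 0.3·9.8 + 0.4·4.2 = 6.99.
E[X²] = 0.1·246.42 + 0.2·40.18 + 0.3·192.08 + 0.4·35.28 = 104.414.
Var(X) = E[X²] − (E[X])² = 104.414 − 48.8601 = 55.5539.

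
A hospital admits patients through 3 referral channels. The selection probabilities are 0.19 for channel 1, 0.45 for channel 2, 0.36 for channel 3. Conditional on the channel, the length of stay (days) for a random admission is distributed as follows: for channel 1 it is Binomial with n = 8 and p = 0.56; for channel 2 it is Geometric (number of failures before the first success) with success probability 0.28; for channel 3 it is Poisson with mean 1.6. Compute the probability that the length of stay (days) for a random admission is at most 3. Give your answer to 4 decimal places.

0.7066

Conditional on each channel, P(X ≤ 3): 1: 0.241612; 2: 0.731261; 3: 0.921187.
By total probability, P(X ≤ 3) = 0.19·0.241612 + 0.45·0.731261 + 0.36·0.921187 = 0.706601.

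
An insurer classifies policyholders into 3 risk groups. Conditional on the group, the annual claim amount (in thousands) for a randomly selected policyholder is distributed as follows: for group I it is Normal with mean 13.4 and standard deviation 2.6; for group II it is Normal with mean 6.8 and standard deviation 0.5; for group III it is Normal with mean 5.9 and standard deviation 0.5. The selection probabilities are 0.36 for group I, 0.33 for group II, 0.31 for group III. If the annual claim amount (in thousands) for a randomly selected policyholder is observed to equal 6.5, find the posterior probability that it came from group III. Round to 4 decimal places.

0.3521

Likelihoods f(6.5 | ·): I: 0.00453514; II: 0.666449; III: 0.388372.
Posterior ∝ prior × likelihood. Numerator for III: 0.31·0.388372 = 0.120395.
Normalizing constant: 0.36·0.00453514 + 0.33·0.666449 + 0.31·0.388372 = 0.341956.
P(III | observation) = 0.120395 / 0.341956 = 0.352078.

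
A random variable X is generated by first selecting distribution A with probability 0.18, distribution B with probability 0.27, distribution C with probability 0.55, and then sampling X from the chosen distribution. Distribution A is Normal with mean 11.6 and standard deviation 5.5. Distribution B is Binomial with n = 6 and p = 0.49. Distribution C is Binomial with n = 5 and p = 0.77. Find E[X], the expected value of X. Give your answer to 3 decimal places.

4.999

Component means — A: 11.6; B: 2.94; C: 3.85.
E[X] = 0.18·11.6 + 0.27·2.94 + 0.55·3.85 = 4.9993.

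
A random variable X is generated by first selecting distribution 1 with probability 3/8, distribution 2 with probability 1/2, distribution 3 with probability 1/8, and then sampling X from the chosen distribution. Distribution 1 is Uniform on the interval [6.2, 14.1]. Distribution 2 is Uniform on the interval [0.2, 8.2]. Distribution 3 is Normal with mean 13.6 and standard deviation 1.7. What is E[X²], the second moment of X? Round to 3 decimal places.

75.552

For each component E[X²] = Var + (mean)², giving 1: 108.223; 2: 22.9733; 3: 187.85.
Overall E[X²] = 0.375·108.223 + 0.5·22.9733 + 0.125·187.85 = 75.5517.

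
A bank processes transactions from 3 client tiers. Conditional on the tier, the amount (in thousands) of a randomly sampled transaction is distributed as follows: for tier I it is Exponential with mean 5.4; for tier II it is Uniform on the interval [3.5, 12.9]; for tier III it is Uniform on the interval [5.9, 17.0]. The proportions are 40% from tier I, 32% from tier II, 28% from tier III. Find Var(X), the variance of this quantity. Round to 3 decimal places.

22.945

Per component, I: μ=5.4, E[X²]=58.32; II: μ=8.2, E[X²]=74.6033; III: μ=11.45, E[X²]=141.37.
E[X] = 0.4·5.4 + 0.32·8.2 + 0.28·11.45 = 7.99.
E[X²] = 0.4·58.32 + 0.32·74.6033 + 0.28·141.37 = 86.7847.
Var(X) = E[X²] − (E[X])² = 86.7847 − 63.8401 = 22.9446.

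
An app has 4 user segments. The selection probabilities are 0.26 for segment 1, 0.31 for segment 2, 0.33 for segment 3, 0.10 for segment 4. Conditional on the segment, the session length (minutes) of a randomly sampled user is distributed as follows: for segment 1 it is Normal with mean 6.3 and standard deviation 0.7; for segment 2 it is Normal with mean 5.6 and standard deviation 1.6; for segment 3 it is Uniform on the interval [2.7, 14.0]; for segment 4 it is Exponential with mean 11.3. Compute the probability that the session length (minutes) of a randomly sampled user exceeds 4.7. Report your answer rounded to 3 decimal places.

Conditional on each segment, P(X > 4.7): 1: 0.988865; 2: 0.713112; 3: 0.823009; 4: 0.659727.
By total probability, P(X > 4.7) = 0.26·0.988865 + 0.31·0.713112 + 0.33·0.823009 + 0.1·0.659727 = 0.815735.

0.816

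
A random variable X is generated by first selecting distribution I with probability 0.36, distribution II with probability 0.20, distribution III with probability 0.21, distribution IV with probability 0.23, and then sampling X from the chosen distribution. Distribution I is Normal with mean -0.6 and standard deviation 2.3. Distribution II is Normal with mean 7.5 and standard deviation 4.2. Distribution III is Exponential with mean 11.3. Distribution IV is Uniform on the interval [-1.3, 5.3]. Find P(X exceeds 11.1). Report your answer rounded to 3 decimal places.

0.118

Conditional on each component, P(X > 11.1): I: 1.81928e-07; II: 0.195683; III: 0.374449; IV: 0.
By total probability, P(X > 11.1) = 0.36·1.81928e-07 + 0.2·0.195683 + 0.21·0.374449 + 0.23·0 = 0.117771.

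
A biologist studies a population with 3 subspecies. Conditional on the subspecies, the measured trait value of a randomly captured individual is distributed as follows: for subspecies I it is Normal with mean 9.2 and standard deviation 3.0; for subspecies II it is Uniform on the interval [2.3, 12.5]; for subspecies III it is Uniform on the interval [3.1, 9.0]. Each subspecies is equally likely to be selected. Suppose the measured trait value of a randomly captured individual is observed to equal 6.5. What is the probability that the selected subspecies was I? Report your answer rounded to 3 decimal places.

0.249

Likelihoods f(6.5 | ·): I: 0.0886951; II: 0.0980392; III: 0.169492.
Posterior ∝ prior × likelihood. Numerator for I: 0.333333·0.0886951 = 0.029565.
Normalizing constant: 0.333333·0.0886951 + 0.333333·0.0980392 + 0.333333·0.169492 = 0.118742.
P(I | observation) = 0.029565 / 0.118742 = 0.248986.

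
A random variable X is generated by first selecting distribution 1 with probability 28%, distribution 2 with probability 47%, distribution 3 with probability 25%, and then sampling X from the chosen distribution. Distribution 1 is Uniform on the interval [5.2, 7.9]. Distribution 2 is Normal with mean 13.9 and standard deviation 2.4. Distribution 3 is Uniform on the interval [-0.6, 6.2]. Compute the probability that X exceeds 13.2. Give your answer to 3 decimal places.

Conditional on each component, P(X > 13.2): 1: 0; 2: 0.614729; 3: 0.
By total probability, P(X > 13.2) = 0.28·0 + 0.47·0.614729 + 0.25·0 = 0.288923.

0.289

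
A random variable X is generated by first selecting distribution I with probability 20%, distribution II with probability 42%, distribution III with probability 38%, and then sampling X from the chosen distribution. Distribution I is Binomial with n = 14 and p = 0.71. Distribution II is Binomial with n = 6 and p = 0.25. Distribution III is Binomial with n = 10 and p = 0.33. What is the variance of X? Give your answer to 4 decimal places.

11.7407

Per component, I: μ=9.94, E[X²]=101.686; II: μ=1.5, E[X²]=3.375; III: μ=3.3, E[X²]=13.101.
E[X] = 0.2·9.94 + 0.42·1.5 + 0.38·3.3 = 3.872.
E[X²] = 0.2·101.686 + 0.42·3.375 + 0.38·13.101 = 26.7331.
Var(X) = E[X²] − (E[X])² = 26.7331 − 14.9924 = 11.7407.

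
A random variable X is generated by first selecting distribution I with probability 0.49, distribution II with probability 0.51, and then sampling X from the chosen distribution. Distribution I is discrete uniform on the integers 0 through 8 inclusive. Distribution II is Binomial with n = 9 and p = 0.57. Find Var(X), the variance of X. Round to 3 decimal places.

Per component, I: μ=4, E[X²]=22.6667; II: μ=5.13, E[X²]=28.5228.
E[X] = 0.49·4 + 0.51·5.13 = 4.5763.
E[X²] = 0.49·22.6667 + 0.51·28.5228 = 25.6533.
Var(X) = E[X²] − (E[X])² = 25.6533 − 20.9425 = 4.71077.

4.711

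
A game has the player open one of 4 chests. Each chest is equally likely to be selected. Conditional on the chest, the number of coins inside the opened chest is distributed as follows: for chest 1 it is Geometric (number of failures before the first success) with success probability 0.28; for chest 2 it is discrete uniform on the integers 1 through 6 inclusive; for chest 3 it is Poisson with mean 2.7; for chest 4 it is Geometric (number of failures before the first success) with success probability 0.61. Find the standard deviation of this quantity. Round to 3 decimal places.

Per component, 1: μ=2.57143, E[X²]=15.7959; 2: μ=3.5, E[X²]=15.1667; 3: μ=2.7, E[X²]=9.99; 4: μ=0.639344, E[X²]=1.45687.
E[X] = 0.25·2.57143 + 0.25·3.5 + 0.25·2.7 + 0.25·0.639344 = 2.35269.
E[X²] = 0.25·15.7959 + 0.25·15.1667 + 0.25·9.99 + 0.25·1.45687 = 10.6024.
Var(X) = E[X²] − (E[X])² = 10.6024 − 5.53517 = 5.0672.
SD(X) = √5.0672 = 2.25104.

2.251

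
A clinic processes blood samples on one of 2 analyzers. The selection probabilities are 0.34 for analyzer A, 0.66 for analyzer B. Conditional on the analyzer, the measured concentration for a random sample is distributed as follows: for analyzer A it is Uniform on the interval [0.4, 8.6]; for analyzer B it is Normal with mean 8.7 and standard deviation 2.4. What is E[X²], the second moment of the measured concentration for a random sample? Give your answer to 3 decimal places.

For each component E[X²] = Var + (mean)², giving A: 25.8533; B: 81.45.
Overall E[X²] = 0.34·25.8533 + 0.66·81.45 = 62.5471.

62.547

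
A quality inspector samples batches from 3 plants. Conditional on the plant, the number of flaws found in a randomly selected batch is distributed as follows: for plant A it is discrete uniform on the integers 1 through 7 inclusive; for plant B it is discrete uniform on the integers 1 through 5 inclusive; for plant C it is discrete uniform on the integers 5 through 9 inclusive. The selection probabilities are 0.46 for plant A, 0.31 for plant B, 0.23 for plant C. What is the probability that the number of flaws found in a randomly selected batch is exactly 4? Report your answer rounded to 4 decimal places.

0.1277

Conditional on each plant, P(X = 4): A: 0.142857; B: 0.2; C: 0.
By total probability, P(X = 4) = 0.46·0.142857 + 0.31·0.2 + 0.23·0 = 0.127714.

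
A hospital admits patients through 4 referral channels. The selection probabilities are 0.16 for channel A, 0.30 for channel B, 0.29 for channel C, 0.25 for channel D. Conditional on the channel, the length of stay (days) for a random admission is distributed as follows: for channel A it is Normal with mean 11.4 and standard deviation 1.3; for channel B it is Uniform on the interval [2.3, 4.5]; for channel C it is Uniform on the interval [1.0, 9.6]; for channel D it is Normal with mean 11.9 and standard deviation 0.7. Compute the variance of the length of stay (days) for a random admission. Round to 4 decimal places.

Per component, A: μ=11.4, E[X²]=131.65; B: μ=3.4, E[X²]=11.9633; C: μ=5.3, E[X²]=34.2533; D: μ=11.9, E[X²]=142.1.
E[X] = 0.16·11.4 + 0.3·3.4 + 0.29·5.3 + 0.25·11.9 = 7.356.
E[X²] = 0.16·131.65 + 0.3·11.9633 + 0.29·34.2533 + 0.25·142.1 = 70.1115.
Var(X) = E[X²] − (E[X])² = 70.1115 − 54.1107 = 16.0007.

16.0007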